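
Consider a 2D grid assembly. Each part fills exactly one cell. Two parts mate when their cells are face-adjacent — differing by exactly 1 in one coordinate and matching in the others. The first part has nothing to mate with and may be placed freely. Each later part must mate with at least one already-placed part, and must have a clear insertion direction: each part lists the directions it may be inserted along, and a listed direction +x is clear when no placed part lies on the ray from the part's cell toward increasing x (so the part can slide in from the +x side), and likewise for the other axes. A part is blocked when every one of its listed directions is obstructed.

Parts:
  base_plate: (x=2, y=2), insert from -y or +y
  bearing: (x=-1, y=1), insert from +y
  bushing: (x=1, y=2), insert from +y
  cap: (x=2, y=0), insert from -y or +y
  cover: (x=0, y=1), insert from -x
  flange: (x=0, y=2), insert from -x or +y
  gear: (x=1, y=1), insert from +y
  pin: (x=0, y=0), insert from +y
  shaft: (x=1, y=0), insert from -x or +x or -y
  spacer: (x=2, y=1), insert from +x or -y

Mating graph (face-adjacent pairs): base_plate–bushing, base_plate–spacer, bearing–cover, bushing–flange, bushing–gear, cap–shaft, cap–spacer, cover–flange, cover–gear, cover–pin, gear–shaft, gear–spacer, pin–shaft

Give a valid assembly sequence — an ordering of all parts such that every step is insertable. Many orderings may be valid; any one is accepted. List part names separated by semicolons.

1. spacer@(2, 1) [+x clear] — {spacer}
2. base_plate@(2, 2) [+y clear] — {base_plate, spacer}
3. gear@(1, 1) [+y clear] — {base_plate, gear, spacer}
4. cap@(2, 0) [-y clear] — {base_plate, cap, gear, spacer}
5. bushing@(1, 2) [+y clear] — {base_plate, bushing, cap, gear, spacer}
6. shaft@(1, 0) [-x clear] — {base_plate, bushing, cap, gear, shaft, spacer}
7. pin@(0, 0) [+y clear] — {base_plate, bushing, cap, gear, pin, shaft, spacer}
8. flange@(0, 2) [-x clear] — {base_plate, bushing, cap, flange, gear, pin, shaft, spacer}
9. cover@(0, 1) [-x clear] — {base_plate, bushing, cap, cover, flange, gear, pin, shaft, spacer}
10. bearing@(-1, 1) [+y clear] — {base_plate, bearing, bushing, cap, cover, flange, gear, pin, shaft, spacer}

spacer; base_plate; gear; cap; bushing; shaft; pin; flange; cover; bearing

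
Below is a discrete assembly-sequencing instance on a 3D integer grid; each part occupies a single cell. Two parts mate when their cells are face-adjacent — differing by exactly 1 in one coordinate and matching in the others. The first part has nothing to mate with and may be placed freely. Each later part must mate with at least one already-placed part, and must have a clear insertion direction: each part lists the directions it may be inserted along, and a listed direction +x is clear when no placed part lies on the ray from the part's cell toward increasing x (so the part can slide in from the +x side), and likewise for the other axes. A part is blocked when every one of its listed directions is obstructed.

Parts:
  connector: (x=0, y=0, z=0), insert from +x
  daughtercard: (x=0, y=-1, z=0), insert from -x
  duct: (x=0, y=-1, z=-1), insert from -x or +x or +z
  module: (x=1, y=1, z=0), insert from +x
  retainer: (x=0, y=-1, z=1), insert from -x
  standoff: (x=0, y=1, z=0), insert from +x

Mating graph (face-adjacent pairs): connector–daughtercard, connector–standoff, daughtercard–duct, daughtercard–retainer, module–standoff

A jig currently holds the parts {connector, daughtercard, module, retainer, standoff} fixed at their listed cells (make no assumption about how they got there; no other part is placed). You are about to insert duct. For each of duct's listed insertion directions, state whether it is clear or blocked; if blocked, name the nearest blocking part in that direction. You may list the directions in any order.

+x: clear; +z: blocked by daughtercard; -x: clear

-x: ray from duct(0, -1, -1) has no placed part ⇒ clear
+x: ray from duct(0, -1, -1) has no placed part ⇒ clear
+z: nearest on ray is daughtercard@(0, -1, 0) ⇒ blocked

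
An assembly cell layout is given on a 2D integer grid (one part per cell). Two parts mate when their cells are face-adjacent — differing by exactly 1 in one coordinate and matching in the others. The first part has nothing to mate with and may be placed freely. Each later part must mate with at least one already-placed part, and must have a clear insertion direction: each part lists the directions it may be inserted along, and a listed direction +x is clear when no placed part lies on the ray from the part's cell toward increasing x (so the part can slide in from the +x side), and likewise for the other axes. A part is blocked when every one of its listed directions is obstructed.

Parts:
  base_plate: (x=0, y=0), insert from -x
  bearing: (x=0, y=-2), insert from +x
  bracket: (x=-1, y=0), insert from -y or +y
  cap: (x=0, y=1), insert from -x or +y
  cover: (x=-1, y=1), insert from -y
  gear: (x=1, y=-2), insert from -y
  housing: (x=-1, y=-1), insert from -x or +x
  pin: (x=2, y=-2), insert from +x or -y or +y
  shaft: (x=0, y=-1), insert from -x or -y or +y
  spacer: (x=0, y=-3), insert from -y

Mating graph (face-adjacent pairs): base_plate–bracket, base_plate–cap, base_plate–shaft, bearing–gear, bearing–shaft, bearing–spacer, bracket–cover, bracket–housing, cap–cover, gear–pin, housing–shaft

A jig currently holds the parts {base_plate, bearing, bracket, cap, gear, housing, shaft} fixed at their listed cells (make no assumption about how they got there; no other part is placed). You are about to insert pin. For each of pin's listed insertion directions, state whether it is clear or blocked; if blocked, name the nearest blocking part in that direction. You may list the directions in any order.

+x: clear; +y: clear; -y: clear

+x: ray from pin(2, -2) has no placed part ⇒ clear
-y: ray from pin(2, -2) has no placed part ⇒ clear
+y: ray from pin(2, -2) has no placed part ⇒ clear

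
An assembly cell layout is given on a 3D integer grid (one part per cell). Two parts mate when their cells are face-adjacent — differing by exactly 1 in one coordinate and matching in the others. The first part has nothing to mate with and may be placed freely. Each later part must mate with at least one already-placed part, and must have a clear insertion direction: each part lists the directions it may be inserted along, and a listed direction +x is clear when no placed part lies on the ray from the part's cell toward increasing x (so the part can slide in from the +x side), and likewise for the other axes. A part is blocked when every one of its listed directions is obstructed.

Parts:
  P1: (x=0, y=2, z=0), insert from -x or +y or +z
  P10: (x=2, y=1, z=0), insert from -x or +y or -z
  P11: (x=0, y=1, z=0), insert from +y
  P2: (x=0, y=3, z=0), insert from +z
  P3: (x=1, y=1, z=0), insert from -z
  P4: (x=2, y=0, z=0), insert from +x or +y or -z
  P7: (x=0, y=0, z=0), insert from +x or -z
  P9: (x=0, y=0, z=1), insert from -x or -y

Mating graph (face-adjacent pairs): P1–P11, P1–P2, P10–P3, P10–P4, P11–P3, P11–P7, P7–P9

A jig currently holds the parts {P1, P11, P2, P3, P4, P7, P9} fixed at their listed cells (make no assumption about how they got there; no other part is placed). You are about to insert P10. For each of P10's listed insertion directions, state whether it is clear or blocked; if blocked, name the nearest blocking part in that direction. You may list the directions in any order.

-x: nearest on ray is P3@(1, 1, 0) ⇒ blocked
+y: ray from P10(2, 1, 0) has no placed part ⇒ clear
-z: ray from P10(2, 1, 0) has no placed part ⇒ clear

+y: clear; -x: blocked by P3; -z: clear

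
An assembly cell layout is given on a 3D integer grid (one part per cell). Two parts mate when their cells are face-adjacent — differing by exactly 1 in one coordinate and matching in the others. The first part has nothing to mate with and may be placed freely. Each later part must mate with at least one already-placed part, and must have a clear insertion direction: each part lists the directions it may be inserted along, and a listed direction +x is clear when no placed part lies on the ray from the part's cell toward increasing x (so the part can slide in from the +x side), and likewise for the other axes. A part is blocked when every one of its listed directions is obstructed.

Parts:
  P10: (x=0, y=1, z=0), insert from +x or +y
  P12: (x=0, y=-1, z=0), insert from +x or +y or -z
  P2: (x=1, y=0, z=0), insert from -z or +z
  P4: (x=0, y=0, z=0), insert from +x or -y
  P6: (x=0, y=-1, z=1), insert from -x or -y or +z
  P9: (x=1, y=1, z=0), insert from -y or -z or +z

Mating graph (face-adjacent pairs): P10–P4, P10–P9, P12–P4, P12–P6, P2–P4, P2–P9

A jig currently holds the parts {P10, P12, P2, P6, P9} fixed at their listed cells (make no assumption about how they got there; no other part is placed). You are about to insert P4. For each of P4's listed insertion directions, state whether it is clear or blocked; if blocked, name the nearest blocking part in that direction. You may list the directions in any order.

+x: nearest on ray is P2@(1, 0, 0) ⇒ blocked
-y: nearest on ray is P12@(0, -1, 0) ⇒ blocked

+x: blocked by P2; -y: blocked by P12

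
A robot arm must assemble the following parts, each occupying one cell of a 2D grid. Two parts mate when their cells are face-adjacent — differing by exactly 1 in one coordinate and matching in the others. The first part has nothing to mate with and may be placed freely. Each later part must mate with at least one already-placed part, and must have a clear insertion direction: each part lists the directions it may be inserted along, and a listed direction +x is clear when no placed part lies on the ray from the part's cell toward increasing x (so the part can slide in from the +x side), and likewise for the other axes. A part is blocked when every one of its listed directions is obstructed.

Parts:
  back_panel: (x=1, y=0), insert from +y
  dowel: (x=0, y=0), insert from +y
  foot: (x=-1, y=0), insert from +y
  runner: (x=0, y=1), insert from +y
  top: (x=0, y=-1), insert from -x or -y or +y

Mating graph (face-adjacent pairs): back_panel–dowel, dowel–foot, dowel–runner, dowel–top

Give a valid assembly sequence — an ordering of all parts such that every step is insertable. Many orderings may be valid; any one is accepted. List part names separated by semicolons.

1. dowel@(0, 0) [+y clear] — {dowel}
2. runner@(0, 1) [+y clear] — {dowel, runner}
3. back_panel@(1, 0) [+y clear] — {back_panel, dowel, runner}
4. foot@(-1, 0) [+y clear] — {back_panel, dowel, foot, runner}
5. top@(0, -1) [-x clear] — {back_panel, dowel, foot, runner, top}

dowel; runner; back_panel; foot; top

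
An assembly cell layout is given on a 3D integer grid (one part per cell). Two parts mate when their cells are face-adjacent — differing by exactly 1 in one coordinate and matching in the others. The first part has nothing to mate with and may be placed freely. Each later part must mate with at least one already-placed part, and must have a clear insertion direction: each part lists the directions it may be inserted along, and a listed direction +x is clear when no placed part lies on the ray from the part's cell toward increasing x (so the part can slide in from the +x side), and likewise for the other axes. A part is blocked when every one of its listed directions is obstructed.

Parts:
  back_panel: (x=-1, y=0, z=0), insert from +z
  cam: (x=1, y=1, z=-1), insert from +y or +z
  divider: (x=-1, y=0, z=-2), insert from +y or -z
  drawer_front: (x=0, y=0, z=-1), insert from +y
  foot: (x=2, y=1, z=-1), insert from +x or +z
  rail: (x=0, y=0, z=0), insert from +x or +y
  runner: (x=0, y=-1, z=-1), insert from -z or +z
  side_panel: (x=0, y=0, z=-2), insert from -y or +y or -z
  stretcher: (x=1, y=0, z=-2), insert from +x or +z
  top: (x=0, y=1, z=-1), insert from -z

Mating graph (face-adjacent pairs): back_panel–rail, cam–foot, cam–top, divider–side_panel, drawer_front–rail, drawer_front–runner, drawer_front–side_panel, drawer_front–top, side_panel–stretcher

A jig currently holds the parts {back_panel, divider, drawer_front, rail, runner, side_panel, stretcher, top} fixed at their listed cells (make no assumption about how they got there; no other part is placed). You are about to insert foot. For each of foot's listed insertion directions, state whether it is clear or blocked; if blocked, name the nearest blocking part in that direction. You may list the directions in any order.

+x: ray from foot(2, 1, -1) has no placed part ⇒ clear
+z: ray from foot(2, 1, -1) has no placed part ⇒ clear

+x: clear; +z: clear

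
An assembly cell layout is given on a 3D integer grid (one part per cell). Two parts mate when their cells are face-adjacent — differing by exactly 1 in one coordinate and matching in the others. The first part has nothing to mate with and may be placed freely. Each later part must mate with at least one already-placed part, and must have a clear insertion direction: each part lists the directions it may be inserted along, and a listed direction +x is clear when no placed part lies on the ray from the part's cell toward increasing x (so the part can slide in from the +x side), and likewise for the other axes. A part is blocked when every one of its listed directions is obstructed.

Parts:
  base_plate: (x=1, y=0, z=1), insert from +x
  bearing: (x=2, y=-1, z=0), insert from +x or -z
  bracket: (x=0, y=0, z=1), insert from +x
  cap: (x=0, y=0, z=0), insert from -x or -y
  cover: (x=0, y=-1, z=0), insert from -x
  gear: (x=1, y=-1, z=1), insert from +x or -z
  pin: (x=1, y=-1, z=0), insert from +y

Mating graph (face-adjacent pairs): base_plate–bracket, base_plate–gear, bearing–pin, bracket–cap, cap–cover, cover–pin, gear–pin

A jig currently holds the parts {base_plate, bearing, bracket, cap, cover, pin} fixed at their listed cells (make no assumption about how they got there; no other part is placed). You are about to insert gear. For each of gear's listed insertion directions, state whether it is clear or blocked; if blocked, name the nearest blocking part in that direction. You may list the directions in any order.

+x: clear; -z: blocked by pin

+x: ray from gear(1, -1, 1) has no placed part ⇒ clear
-z: nearest on ray is pin@(1, -1, 0) ⇒ blocked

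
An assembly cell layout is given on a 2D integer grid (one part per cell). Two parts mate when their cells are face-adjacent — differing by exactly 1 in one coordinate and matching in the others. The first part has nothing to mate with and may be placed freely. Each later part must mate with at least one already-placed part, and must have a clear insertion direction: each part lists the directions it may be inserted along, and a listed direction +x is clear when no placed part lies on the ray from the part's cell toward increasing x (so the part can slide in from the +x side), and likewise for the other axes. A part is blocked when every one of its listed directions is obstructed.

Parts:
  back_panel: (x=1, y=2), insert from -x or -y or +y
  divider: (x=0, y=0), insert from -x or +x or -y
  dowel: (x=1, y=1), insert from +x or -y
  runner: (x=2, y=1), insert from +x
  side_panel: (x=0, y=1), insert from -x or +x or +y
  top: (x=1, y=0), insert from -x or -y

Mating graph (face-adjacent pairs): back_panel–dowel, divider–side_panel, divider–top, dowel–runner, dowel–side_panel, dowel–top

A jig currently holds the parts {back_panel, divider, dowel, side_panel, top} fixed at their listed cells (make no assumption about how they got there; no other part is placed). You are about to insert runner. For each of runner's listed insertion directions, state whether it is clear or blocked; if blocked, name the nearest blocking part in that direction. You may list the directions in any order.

+x: clear

+x: ray from runner(2, 1) has no placed part ⇒ clear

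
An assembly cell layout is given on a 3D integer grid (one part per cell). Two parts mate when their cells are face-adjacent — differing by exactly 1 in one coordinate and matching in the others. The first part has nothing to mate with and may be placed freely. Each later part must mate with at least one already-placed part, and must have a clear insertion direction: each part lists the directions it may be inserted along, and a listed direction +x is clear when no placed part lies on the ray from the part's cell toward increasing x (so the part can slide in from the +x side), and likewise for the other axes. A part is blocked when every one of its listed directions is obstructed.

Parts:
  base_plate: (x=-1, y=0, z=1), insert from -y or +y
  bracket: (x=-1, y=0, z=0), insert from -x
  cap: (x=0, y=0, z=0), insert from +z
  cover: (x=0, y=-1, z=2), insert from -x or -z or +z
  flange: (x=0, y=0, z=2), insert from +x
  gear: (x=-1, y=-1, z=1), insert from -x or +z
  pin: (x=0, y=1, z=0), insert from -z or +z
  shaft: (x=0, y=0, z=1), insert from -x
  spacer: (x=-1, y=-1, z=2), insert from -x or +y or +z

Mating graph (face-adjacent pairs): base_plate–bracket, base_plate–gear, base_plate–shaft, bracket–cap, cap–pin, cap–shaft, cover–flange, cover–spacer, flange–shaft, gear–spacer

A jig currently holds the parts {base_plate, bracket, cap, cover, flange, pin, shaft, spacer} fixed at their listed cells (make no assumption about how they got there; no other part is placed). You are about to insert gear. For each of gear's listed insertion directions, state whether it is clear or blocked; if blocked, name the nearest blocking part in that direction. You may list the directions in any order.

+z: blocked by spacer; -x: clear

-x: ray from gear(-1, -1, 1) has no placed part ⇒ clear
+z: nearest on ray is spacer@(-1, -1, 2) ⇒ blocked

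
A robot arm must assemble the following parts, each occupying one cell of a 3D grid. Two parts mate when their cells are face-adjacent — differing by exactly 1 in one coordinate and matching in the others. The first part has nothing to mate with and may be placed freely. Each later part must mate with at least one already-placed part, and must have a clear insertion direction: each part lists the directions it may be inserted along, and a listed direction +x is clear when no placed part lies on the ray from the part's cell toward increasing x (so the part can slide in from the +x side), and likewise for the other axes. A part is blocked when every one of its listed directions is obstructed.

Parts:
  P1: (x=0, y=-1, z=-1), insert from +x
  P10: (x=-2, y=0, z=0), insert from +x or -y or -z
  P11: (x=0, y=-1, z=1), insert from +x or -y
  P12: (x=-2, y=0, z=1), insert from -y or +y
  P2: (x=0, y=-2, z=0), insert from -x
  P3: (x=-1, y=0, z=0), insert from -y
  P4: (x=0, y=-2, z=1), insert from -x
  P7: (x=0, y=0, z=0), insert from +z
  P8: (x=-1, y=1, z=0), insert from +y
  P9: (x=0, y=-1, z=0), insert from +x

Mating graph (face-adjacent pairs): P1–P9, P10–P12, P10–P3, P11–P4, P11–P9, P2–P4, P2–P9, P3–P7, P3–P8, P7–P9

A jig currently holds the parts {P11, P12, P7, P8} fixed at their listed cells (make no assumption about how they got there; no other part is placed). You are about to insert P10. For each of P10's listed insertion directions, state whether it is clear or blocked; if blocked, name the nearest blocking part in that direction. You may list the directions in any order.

+x: blocked by P7; -y: clear; -z: clear

+x: nearest on ray is P7@(0, 0, 0) ⇒ blocked
-y: ray from P10(-2, 0, 0) has no placed part ⇒ clear
-z: ray from P10(-2, 0, 0) has no placed part ⇒ clear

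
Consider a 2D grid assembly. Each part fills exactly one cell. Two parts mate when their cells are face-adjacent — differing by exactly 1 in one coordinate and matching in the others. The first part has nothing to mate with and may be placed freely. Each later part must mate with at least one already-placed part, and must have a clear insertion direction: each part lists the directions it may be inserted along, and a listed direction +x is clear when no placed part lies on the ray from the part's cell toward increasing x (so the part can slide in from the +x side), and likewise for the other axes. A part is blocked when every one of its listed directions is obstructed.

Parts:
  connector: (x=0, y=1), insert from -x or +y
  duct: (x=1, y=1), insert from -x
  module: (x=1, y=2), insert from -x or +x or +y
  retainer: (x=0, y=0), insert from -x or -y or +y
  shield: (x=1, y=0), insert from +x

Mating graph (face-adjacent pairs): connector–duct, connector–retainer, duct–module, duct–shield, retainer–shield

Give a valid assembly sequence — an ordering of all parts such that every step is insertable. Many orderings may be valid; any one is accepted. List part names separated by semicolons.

1. duct@(1, 1) [-x clear] — {duct}
2. connector@(0, 1) [-x clear] — {connector, duct}
3. retainer@(0, 0) [-x clear] — {connector, duct, retainer}
4. shield@(1, 0) [+x clear] — {connector, duct, retainer, shield}
5. module@(1, 2) [-x clear] — {connector, duct, module, retainer, shield}

duct; connector; retainer; shield; module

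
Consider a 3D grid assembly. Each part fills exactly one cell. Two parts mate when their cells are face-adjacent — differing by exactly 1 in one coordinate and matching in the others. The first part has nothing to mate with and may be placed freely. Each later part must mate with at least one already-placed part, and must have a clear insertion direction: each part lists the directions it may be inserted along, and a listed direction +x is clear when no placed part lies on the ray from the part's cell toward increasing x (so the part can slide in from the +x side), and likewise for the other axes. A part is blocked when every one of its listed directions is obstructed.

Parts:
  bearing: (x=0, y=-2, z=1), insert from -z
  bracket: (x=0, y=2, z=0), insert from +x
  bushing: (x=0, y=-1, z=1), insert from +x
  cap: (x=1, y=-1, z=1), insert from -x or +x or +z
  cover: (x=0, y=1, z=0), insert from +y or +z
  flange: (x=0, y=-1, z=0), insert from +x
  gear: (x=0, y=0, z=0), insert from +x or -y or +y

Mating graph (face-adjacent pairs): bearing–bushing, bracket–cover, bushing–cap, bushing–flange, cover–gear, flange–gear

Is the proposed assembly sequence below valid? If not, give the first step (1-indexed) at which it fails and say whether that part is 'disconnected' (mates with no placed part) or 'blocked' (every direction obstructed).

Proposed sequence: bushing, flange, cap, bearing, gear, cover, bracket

Valid

1. bushing@(0, -1, 1) [+x clear] — {bushing}
2. flange@(0, -1, 0) [+x clear] — {bushing, flange}
3. cap@(1, -1, 1) [+x clear] — {bushing, cap, flange}
4. bearing@(0, -2, 1) [-z clear] — {bearing, bushing, cap, flange}
5. gear@(0, 0, 0) [+x clear] — {bearing, bushing, cap, flange, gear}
6. cover@(0, 1, 0) [+y clear] — {bearing, bushing, cap, cover, flange, gear}
7. bracket@(0, 2, 0) [+x clear] — {bearing, bracket, bushing, cap, cover, flange, gear}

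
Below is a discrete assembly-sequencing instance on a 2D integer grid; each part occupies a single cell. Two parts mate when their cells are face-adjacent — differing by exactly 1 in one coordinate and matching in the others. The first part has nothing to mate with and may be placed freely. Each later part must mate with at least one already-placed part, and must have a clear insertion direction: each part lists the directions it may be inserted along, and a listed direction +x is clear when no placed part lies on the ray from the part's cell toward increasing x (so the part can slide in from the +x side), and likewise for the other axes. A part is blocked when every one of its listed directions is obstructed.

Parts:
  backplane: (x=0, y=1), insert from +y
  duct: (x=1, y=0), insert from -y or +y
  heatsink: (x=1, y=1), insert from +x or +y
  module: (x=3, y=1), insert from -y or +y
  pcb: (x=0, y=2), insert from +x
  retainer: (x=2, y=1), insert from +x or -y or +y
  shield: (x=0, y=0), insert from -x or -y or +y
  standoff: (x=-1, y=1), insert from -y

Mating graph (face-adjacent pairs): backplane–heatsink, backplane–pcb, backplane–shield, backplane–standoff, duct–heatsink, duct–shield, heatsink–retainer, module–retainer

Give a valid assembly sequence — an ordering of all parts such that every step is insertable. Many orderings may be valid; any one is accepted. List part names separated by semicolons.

1. backplane@(0, 1) [+y clear] — {backplane}
2. standoff@(-1, 1) [-y clear] — {backplane, standoff}
3. pcb@(0, 2) [+x clear] — {backplane, pcb, standoff}
4. shield@(0, 0) [-x clear] — {backplane, pcb, shield, standoff}
5. duct@(1, 0) [-y clear] — {backplane, duct, pcb, shield, standoff}
6. heatsink@(1, 1) [+x clear] — {backplane, duct, heatsink, pcb, shield, standoff}
7. retainer@(2, 1) [+x clear] — {backplane, duct, heatsink, pcb, retainer, shield, standoff}
8. module@(3, 1) [-y clear] — {backplane, duct, heatsink, module, pcb, retainer, shield, standoff}

backplane; standoff; pcb; shield; duct; heatsink; retainer; module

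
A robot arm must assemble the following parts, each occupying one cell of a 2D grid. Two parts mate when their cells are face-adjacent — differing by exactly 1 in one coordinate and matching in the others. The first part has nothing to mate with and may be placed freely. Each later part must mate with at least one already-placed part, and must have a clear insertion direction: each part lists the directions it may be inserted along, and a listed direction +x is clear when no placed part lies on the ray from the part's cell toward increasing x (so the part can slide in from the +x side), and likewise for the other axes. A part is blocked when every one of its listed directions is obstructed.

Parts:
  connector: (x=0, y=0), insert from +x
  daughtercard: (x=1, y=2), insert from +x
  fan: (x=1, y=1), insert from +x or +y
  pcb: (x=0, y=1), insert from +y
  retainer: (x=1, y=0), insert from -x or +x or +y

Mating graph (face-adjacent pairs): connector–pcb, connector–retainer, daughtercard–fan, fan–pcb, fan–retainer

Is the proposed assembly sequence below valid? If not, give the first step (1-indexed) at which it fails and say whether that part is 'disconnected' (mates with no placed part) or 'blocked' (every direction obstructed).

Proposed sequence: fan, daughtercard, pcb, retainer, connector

1. fan@(1, 1) [+x clear] — {fan}
2. daughtercard@(1, 2) [+x clear] — {daughtercard, fan}
3. pcb@(0, 1) [+y clear] — {daughtercard, fan, pcb}
4. retainer@(1, 0) [-x clear] — {daughtercard, fan, pcb, retainer}
5. connector@(0, 0) — +x all obstructed ⇒ blocked

Invalid at step 5 (blocked)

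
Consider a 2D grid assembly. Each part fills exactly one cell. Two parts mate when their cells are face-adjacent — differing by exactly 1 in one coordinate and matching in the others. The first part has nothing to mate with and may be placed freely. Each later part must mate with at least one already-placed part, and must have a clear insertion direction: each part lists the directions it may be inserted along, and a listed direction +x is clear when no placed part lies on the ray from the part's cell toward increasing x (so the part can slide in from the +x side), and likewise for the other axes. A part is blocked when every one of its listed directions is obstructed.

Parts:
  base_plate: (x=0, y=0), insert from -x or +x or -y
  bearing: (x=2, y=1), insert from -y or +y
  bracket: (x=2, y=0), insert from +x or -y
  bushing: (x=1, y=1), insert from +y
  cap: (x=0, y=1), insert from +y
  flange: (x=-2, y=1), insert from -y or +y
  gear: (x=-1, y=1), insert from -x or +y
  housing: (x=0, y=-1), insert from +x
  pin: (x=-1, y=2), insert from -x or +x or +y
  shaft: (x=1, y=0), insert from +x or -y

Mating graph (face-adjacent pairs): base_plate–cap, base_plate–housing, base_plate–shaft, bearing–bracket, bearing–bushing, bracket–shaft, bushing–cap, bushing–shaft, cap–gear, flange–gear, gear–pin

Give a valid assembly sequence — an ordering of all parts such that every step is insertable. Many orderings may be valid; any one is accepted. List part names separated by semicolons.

1. flange@(-2, 1) [-y clear] — {flange}
2. gear@(-1, 1) [+y clear] — {flange, gear}
3. cap@(0, 1) [+y clear] — {cap, flange, gear}
4. bushing@(1, 1) [+y clear] — {bushing, cap, flange, gear}
5. shaft@(1, 0) [+x clear] — {bushing, cap, flange, gear, shaft}
6. bracket@(2, 0) [+x clear] — {bracket, bushing, cap, flange, gear, shaft}
7. base_plate@(0, 0) [-x clear] — {base_plate, bracket, bushing, cap, flange, gear, shaft}
8. pin@(-1, 2) [-x clear] — {base_plate, bracket, bushing, cap, flange, gear, pin, shaft}
9. bearing@(2, 1) [+y clear] — {base_plate, bearing, bracket, bushing, cap, flange, gear, pin, shaft}
10. housing@(0, -1) [+x clear] — {base_plate, bearing, bracket, bushing, cap, flange, gear, housing, pin, shaft}

flange; gear; cap; bushing; shaft; bracket; base_plate; pin; bearing; housing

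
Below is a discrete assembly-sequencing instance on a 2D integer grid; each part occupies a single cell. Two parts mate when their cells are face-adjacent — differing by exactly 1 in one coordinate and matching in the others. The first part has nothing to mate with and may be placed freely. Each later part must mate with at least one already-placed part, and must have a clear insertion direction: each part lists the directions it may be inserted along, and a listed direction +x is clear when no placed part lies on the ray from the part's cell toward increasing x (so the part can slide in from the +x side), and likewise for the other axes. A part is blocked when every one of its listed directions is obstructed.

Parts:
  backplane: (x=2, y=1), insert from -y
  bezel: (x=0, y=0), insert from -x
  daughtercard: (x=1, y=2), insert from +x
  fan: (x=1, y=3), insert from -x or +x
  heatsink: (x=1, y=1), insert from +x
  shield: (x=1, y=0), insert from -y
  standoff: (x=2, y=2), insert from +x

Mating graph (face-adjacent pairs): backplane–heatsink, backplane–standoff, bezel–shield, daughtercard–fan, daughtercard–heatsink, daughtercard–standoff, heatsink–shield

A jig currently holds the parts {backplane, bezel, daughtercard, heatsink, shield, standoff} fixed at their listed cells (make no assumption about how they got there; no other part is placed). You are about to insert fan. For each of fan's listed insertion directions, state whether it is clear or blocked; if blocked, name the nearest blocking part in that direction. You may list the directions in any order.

+x: clear; -x: clear

-x: ray from fan(1, 3) has no placed part ⇒ clear
+x: ray from fan(1, 3) has no placed part ⇒ clear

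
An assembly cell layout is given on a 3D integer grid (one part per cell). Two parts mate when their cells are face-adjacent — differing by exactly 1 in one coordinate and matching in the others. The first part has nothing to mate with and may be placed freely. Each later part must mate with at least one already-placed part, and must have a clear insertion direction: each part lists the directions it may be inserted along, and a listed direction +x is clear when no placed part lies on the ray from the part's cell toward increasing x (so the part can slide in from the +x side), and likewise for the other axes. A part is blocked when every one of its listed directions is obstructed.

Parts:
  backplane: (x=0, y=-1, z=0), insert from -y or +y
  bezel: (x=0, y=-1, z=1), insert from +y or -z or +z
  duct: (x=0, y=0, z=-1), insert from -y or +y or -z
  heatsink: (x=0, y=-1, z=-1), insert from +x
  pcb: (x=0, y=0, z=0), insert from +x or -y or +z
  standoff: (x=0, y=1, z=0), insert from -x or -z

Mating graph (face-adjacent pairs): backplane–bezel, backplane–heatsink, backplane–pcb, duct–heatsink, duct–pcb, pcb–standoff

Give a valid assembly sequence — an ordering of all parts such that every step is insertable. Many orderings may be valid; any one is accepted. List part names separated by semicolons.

backplane; bezel; heatsink; duct; pcb; standoff

1. backplane@(0, -1, 0) [-y clear] — {backplane}
2. bezel@(0, -1, 1) [+y clear] — {backplane, bezel}
3. heatsink@(0, -1, -1) [+x clear] — {backplane, bezel, heatsink}
4. duct@(0, 0, -1) [+y clear] — {backplane, bezel, duct, heatsink}
5. pcb@(0, 0, 0) [+x clear] — {backplane, bezel, duct, heatsink, pcb}
6. standoff@(0, 1, 0) [-x clear] — {backplane, bezel, duct, heatsink, pcb, standoff}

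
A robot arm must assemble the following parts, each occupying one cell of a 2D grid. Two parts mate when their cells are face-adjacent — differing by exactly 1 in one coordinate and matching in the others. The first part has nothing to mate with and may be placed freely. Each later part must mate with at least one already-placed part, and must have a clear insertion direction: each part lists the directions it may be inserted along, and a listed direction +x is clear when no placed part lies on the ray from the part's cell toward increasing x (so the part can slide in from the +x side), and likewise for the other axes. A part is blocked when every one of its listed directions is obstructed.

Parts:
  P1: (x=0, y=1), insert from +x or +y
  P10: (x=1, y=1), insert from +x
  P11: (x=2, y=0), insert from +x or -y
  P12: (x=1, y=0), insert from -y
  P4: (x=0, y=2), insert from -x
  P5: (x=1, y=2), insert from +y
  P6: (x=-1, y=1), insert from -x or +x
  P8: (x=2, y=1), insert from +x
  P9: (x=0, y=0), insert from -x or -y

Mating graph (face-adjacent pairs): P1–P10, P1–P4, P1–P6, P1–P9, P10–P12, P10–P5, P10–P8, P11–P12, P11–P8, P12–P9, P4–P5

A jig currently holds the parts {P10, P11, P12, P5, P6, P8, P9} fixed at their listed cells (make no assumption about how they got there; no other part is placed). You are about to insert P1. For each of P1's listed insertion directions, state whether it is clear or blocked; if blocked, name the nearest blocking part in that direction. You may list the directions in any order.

+x: blocked by P10; +y: clear

+x: nearest on ray is P10@(1, 1) ⇒ blocked
+y: ray from P1(0, 1) has no placed part ⇒ clear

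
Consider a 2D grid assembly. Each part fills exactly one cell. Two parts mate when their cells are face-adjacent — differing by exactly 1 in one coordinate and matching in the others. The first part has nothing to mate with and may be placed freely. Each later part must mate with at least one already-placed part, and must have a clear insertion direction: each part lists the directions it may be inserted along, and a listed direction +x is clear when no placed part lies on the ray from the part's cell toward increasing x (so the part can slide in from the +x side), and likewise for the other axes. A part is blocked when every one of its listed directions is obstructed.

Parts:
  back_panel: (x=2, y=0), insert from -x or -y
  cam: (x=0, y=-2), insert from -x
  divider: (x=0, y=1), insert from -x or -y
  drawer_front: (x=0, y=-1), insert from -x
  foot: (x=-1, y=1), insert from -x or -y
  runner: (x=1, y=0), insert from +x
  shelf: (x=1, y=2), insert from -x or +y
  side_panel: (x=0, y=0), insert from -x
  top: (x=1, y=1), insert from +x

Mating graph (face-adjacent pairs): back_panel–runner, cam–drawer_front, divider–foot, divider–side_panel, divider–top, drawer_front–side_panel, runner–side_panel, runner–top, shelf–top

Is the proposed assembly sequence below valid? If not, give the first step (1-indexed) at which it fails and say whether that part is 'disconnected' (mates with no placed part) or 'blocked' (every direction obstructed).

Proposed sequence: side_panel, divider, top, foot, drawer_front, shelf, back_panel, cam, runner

1. side_panel@(0, 0) [-x clear] — {side_panel}
2. divider@(0, 1) [-x clear] — {divider, side_panel}
3. top@(1, 1) [+x clear] — {divider, side_panel, top}
4. foot@(-1, 1) [-x clear] — {divider, foot, side_panel, top}
5. drawer_front@(0, -1) [-x clear] — {divider, drawer_front, foot, side_panel, top}
6. shelf@(1, 2) [-x clear] — {divider, drawer_front, foot, shelf, side_panel, top}
7. back_panel@(2, 0) — no placed neighbour ⇒ disconnected

Invalid at step 7 (disconnected)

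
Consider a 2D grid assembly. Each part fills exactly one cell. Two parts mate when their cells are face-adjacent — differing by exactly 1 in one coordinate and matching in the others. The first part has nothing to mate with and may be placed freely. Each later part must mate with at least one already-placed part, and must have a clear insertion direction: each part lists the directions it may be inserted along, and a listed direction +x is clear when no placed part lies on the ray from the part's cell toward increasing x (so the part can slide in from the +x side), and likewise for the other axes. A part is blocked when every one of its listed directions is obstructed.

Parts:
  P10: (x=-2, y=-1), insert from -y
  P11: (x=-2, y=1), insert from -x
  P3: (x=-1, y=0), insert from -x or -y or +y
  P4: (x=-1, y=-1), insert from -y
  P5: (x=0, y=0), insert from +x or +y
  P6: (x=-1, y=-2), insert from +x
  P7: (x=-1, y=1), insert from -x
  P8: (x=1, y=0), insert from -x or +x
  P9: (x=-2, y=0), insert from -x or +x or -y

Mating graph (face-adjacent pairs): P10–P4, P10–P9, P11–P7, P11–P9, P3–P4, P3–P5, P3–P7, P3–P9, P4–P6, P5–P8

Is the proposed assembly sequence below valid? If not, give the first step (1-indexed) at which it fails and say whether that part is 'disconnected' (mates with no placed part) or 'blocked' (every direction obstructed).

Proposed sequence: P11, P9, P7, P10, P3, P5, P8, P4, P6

1. P11@(-2, 1) [-x clear] — {P11}
2. P9@(-2, 0) [-x clear] — {P11, P9}
3. P7@(-1, 1) — -x all obstructed ⇒ blocked

Invalid at step 3 (blocked)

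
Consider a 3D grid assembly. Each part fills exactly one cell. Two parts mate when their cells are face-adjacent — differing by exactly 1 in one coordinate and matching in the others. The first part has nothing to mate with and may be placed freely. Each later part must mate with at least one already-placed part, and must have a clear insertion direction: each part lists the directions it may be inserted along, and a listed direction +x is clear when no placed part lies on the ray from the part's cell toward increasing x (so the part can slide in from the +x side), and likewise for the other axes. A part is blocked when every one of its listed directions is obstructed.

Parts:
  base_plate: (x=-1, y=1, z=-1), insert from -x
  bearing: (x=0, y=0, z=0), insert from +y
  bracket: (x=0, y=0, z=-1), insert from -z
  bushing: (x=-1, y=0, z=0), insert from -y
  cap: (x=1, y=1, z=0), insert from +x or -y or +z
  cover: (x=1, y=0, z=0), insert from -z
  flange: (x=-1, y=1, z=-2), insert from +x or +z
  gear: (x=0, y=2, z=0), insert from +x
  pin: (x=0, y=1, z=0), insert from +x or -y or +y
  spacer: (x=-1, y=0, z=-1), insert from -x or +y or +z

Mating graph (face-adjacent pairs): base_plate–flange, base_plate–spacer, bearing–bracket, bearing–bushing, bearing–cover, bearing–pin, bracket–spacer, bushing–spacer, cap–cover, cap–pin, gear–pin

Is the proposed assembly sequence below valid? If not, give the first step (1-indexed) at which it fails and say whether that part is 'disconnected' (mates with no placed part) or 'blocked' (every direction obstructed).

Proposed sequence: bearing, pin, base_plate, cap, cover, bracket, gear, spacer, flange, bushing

1. bearing@(0, 0, 0) [+y clear] — {bearing}
2. pin@(0, 1, 0) [+x clear] — {bearing, pin}
3. base_plate@(-1, 1, -1) — no placed neighbour ⇒ disconnected

Invalid at step 3 (disconnected)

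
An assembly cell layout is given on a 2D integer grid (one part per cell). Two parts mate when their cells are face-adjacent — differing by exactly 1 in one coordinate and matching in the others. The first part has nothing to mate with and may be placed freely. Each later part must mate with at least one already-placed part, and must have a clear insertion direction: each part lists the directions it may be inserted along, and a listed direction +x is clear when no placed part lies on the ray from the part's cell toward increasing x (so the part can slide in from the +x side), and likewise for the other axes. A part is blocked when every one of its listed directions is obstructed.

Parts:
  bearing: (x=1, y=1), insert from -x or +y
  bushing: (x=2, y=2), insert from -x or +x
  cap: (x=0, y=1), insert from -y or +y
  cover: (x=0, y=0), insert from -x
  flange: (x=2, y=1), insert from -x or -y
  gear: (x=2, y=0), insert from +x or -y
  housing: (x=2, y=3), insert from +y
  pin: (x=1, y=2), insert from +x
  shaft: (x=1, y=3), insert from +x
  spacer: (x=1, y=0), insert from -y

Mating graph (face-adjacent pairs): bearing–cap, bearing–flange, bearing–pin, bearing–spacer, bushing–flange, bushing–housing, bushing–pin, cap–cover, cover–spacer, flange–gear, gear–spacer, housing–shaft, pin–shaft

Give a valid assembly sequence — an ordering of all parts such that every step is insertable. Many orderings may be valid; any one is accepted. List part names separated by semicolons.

1. cap@(0, 1) [-y clear] — {cap}
2. bearing@(1, 1) [+y clear] — {bearing, cap}
3. pin@(1, 2) [+x clear] — {bearing, cap, pin}
4. bushing@(2, 2) [+x clear] — {bearing, bushing, cap, pin}
5. shaft@(1, 3) [+x clear] — {bearing, bushing, cap, pin, shaft}
6. housing@(2, 3) [+y clear] — {bearing, bushing, cap, housing, pin, shaft}
7. spacer@(1, 0) [-y clear] — {bearing, bushing, cap, housing, pin, shaft, spacer}
8. cover@(0, 0) [-x clear] — {bearing, bushing, cap, cover, housing, pin, shaft, spacer}
9. flange@(2, 1) [-y clear] — {bearing, bushing, cap, cover, flange, housing, pin, shaft, spacer}
10. gear@(2, 0) [+x clear] — {bearing, bushing, cap, cover, flange, gear, housing, pin, shaft, spacer}

cap; bearing; pin; bushing; shaft; housing; spacer; cover; flange; gear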